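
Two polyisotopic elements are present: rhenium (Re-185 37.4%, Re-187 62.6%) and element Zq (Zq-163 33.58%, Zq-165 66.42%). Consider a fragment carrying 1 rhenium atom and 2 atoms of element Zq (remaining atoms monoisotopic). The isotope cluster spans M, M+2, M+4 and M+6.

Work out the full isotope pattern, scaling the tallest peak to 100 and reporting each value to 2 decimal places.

9.49 : 53.44 : 100.00 : 62.17

Rhenium pattern (n=1): 0.3740 : 0.6260
Element Zq pattern (n=2): 0.11276164 : 0.44607672 : 0.44116164
Convolve the two distributions (both contribute in 2-u steps):
  M: 0.3740×0.11276164 = 0.042173
  M+2: 0.3740×0.44607672 + 0.6260×0.11276164 = 0.237421
  M+4: 0.3740×0.44116164 + 0.6260×0.44607672 = 0.444238
  M+6: 0.6260×0.44116164 = 0.276167
Scale to base peak (0.444238) = 100: 9.49 : 53.44 : 100.00 : 62.17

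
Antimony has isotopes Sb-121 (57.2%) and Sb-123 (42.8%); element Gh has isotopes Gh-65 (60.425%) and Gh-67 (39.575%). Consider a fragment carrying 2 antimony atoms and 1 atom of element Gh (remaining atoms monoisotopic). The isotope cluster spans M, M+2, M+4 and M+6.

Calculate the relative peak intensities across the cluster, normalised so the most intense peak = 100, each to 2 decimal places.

46.48 : 100.00 : 71.58 : 17.04

Antimony pattern (n=2): 0.327184 : 0.489632 : 0.183184
Element Gh pattern (n=1): 0.60425 : 0.39575
Convolve the two distributions (both contribute in 2-u steps):
  M: 0.327184×0.60425 = 0.197701
  M+2: 0.327184×0.39575 + 0.489632×0.60425 = 0.425343
  M+4: 0.489632×0.39575 + 0.183184×0.60425 = 0.304461
  M+6: 0.183184×0.39575 = 0.072495
Scale to base peak (0.425343) = 100: 46.48 : 100.00 : 71.58 : 17.04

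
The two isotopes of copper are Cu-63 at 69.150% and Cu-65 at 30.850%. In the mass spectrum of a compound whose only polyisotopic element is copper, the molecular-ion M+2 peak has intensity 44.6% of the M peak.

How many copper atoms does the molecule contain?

1

The M+2/M ratio from n Cu atoms is n · q/p = n · 0.30850/0.69150.
n = 0.446 × 0.69150/0.30850 = 1.00 ≈ 1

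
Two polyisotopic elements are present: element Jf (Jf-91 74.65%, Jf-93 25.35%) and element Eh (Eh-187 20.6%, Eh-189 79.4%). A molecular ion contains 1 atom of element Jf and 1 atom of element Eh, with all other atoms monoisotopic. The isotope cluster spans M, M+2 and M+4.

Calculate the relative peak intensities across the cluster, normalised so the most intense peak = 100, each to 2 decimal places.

Element Jf pattern (n=1): 0.7465 : 0.2535
Element Eh pattern (n=1): 0.2060 : 0.7940
Convolve the two distributions (both contribute in 2-u steps):
  M: 0.7465×0.2060 = 0.153779
  M+2: 0.7465×0.7940 + 0.2535×0.2060 = 0.644942
  M+4: 0.2535×0.7940 = 0.201279
Scale to base peak (0.644942) = 100: 23.84 : 100.00 : 31.21

23.84 : 100.00 : 31.21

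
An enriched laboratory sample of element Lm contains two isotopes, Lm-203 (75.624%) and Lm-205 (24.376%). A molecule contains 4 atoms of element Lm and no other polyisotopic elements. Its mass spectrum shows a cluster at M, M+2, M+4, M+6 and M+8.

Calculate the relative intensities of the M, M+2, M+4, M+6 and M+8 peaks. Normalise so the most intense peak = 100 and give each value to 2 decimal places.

77.56 : 100.00 : 48.35 : 10.39 : 0.84

The 4 Lm atoms are independent, so intensities follow the terms of (0.75624 + 0.24376)^4.
P(M) = 0.75624^4 = 0.327068
P(M+2) = 4 × 0.75624^3 × 0.24376^1 = 0.421698
P(M+4) = 6 × 0.75624^2 × 0.24376^2 = 0.203890
P(M+6) = 4 × 0.75624^1 × 0.24376^3 = 0.043813
P(M+8) = 0.24376^4 = 0.003531
The M+2 peak is largest (0.421698); scaling to 100 gives 77.56 : 100.00 : 48.35 : 10.39 : 0.84.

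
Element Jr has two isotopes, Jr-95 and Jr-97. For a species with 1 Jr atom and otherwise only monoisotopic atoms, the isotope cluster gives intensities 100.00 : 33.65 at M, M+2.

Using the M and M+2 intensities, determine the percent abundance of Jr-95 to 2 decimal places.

Let p = fractional abundance of Jr-95. I(M+2)/I(M) = [C(1,1)·p^0·(1−p)] / p^1 = 1·(1−p)/p = 33.65/100.00 = 0.3365
(1−p)/p = 0.3365/1 = 0.3365  ⇒  p = 1/(1 + 0.3365) = 0.7482
Jr-95: 74.82%, Jr-97: 25.18%.

74.82%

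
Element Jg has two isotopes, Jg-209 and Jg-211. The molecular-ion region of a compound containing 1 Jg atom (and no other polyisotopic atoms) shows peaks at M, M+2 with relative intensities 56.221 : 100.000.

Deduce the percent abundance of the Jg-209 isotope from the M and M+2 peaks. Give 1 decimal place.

Write p for the Jg-209 fraction. I(M+2)/I(M) = [C(1,1)·p^0·(1−p)] / p^1 = 1·(1−p)/p = 100.000/56.221 = 1.7787
(1−p)/p = 1.7787/1 = 1.7787  ⇒  p = 1/(1 + 1.7787) = 0.3599
Jg-209: 36.0%, Jg-211: 64.0%.

36.0%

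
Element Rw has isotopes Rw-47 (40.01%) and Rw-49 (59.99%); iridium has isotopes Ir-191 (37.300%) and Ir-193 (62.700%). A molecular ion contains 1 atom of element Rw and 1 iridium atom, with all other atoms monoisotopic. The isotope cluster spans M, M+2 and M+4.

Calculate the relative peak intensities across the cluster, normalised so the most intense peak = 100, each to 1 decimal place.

Element Rw pattern (n=1): 0.4001 : 0.5999
Iridium pattern (n=1): 0.3730 : 0.6270
Convolve the two distributions (both contribute in 2-u steps):
  M: 0.4001×0.3730 = 0.149237
  M+2: 0.4001×0.6270 + 0.5999×0.3730 = 0.474625
  M+4: 0.5999×0.6270 = 0.376137
Scale to base peak (0.474625) = 100: 31.4 : 100.0 : 79.2

31.4 : 100.0 : 79.2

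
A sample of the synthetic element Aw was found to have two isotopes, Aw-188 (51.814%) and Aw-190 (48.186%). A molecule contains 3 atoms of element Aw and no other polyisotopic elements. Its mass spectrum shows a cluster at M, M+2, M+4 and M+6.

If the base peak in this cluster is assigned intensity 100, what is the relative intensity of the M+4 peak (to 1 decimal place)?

Term probabilities: M 0.1391, M+2 0.3881, M+4 0.3609, M+6 0.1119. Base peak = M+2.
P(M+2) = C(3,1) × 0.51814^2 × 0.48186^1 = 3 × 0.26846906 × 0.48186 = 0.388094 (base)
P(M+4) = C(3,2) × 0.51814^1 × 0.48186^2 = 3 × 0.51814 × 0.23218906 = 0.360919
Relative intensity = 0.360919 / 0.388094 × 100 = 93.0

93.0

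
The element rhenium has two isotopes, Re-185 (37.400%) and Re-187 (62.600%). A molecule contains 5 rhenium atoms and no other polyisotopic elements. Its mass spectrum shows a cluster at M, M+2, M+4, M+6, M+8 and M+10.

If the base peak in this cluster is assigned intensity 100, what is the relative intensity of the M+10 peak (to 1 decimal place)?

28.0

(0.37400 + 0.62600)^5 gives M 0.0073, M+2 0.0612, M+4 0.2050, M+6 0.3431, M+8 0.2872, M+10 0.0961; the largest is M+6.
P(M+6) = C(5,3) × 0.37400^2 × 0.62600^3 = 10 × 0.139876 × 0.24531438 = 0.343136 (base)
P(M+10) = C(5,5) × 0.37400^0 × 0.62600^5 = 1 × 1.0000 × 0.09613282 = 0.096133
Relative intensity = 0.096133 / 0.343136 × 100 = 28.0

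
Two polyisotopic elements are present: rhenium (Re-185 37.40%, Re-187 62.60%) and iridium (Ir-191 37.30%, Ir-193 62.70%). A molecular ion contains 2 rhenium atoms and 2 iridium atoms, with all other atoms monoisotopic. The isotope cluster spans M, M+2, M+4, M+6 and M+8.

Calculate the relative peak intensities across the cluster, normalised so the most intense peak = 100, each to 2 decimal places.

Rhenium pattern (n=2): 0.139876 : 0.468248 : 0.391876
Iridium pattern (n=2): 0.139129 : 0.467742 : 0.393129
Convolve the two distributions (both contribute in 2-u steps):
  M: 0.139876×0.139129 = 0.019461
  M+2: 0.139876×0.467742 + 0.468248×0.139129 = 0.130573
  M+4: 0.139876×0.393129 + 0.468248×0.467742 + 0.391876×0.139129 = 0.328530
  M+6: 0.468248×0.393129 + 0.391876×0.467742 = 0.367379
  M+8: 0.391876×0.393129 = 0.154058
Scale to base peak (0.367379) = 100: 5.30 : 35.54 : 89.43 : 100.00 : 41.93

5.30 : 35.54 : 89.43 : 100.00 : 41.93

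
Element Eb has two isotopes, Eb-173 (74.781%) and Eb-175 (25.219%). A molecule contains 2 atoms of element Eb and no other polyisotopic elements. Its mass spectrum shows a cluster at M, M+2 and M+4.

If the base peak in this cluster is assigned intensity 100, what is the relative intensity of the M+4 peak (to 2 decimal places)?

Binomial terms of (0.74781 + 0.25219)^2: M 0.5592, M+2 0.3772, M+4 0.0636 → M is the base peak.
P(M) = C(2,0) × 0.74781^2 × 0.25219^0 = 1 × 0.5592198 × 1.0000 = 0.559220 (base)
P(M+4) = C(2,2) × 0.74781^0 × 0.25219^2 = 1 × 1.0000 × 0.0635998 = 0.063600
Relative intensity = 0.063600 / 0.559220 × 100 = 11.37

11.37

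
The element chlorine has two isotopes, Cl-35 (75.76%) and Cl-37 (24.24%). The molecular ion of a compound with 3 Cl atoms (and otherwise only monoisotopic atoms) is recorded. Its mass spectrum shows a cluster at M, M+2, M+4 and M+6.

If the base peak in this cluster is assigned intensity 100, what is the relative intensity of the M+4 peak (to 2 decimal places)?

Term probabilities: M 0.4348, M+2 0.4174, M+4 0.1335, M+6 0.0142. Base peak = M.
P(M) = C(3,0) × 0.7576^3 × 0.2424^0 = 1 × 0.4348304 × 1.0000 = 0.434830 (base)
P(M+4) = C(3,2) × 0.7576^1 × 0.2424^2 = 3 × 0.7576 × 0.05875776 = 0.133545
Relative intensity = 0.133545 / 0.434830 × 100 = 30.71

30.71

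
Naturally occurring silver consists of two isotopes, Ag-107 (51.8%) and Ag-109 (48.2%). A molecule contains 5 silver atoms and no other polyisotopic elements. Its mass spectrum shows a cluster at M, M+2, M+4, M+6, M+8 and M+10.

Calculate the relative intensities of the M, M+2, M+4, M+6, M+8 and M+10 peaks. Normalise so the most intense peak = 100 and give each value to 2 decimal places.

Each Ag atom is independently Ag-107 (p = 0.518) or Ag-109 (q = 0.482); the cluster is the binomial expansion (p + q)^5.
P(M) = 0.518^5 = 0.037295
P(M+2) = 5 × 0.518^4 × 0.482^1 = 0.173515
P(M+4) = 10 × 0.518^3 × 0.482^2 = 0.322911
P(M+6) = 10 × 0.518^2 × 0.482^3 = 0.300470
P(M+8) = 5 × 0.518^1 × 0.482^4 = 0.139794
P(M+10) = 0.482^5 = 0.026016
The M+4 peak is largest (0.322911); scaling to 100 gives 11.55 : 53.73 : 100.00 : 93.05 : 43.29 : 8.06.

11.55 : 53.73 : 100.00 : 93.05 : 43.29 : 8.06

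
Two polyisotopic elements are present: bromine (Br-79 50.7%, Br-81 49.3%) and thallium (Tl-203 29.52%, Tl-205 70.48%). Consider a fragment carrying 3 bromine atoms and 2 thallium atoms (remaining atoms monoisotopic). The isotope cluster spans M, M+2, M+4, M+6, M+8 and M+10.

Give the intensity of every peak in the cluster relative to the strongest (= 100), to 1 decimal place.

3.2 : 24.7 : 72.3 : 100.0 : 66.1 : 16.9

Bromine pattern (n=3): 0.13032384 : 0.38017547 : 0.36967753 : 0.11982316
Thallium pattern (n=2): 0.08714304 : 0.41611392 : 0.49674304
Convolve the two distributions (both contribute in 2-u steps):
  M: 0.13032384×0.08714304 = 0.011357
  M+2: 0.13032384×0.41611392 + 0.38017547×0.08714304 = 0.087359
  M+4: 0.13032384×0.49674304 + 0.38017547×0.41611392 + 0.36967753×0.08714304 = 0.255149
  M+6: 0.38017547×0.49674304 + 0.36967753×0.41611392 + 0.11982316×0.08714304 = 0.353119
  M+8: 0.36967753×0.49674304 + 0.11982316×0.41611392 = 0.233495
  M+10: 0.11982316×0.49674304 = 0.059521
Scale to base peak (0.353119) = 100: 3.2 : 24.7 : 72.3 : 100.0 : 66.1 : 16.9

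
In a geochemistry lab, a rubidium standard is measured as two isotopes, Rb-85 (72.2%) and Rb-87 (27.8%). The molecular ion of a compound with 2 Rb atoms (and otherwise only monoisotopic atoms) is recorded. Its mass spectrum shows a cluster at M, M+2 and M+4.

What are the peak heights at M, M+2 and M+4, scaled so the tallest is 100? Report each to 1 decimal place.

100.0 : 77.0 : 14.8

Each Rb atom is independently Rb-85 (p = 0.722) or Rb-87 (q = 0.278); the cluster is the binomial expansion (p + q)^2.
P(M) = 0.722^2 = 0.521284
P(M+2) = 2 × 0.722^1 × 0.278^1 = 0.401432
P(M+4) = 0.278^2 = 0.077284
The M peak is largest (0.521284); scaling to 100 gives 100.0 : 77.0 : 14.8.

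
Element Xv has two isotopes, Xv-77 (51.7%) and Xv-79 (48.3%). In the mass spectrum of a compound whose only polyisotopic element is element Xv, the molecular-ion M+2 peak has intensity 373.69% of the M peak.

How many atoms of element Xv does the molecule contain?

4

With n Xv atoms, P(M+2)/P(M) = C(n,1)·p^(n−1)q / p^n = n·q/p = n · 0.483/0.517.
n = 3.7369 × 0.517/0.483 = 4.00 ≈ 4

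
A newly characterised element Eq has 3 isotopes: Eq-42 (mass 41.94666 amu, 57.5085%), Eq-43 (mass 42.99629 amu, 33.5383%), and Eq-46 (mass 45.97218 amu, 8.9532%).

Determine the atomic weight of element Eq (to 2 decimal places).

42.66 amu

Ar = Σ fᵢ·mᵢ = 0.575085 × 41.94666 + 0.335383 × 42.99629 + 0.089532 × 45.97218
= 24.122895 + 14.420225 + 4.115981 = 42.659101 amu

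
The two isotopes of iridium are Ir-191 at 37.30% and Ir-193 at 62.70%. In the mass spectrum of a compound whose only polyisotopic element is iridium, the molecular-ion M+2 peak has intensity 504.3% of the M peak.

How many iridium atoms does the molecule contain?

For n independent Ir atoms, I(M+2)/I(M) = n · (abundance Ir-193) / (abundance Ir-191) = n · 0.6270/0.3730.
n = 5.043 × 0.3730/0.6270 = 3.00 ≈ 3

3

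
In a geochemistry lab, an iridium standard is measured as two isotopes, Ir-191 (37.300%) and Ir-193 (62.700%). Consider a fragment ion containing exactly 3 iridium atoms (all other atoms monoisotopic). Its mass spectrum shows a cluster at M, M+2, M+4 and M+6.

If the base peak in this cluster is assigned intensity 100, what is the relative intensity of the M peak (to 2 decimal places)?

11.80

Binomial terms of (0.37300 + 0.62700)^3: M 0.0519, M+2 0.2617, M+4 0.4399, M+6 0.2465 → M+4 is the base peak.
P(M+4) = C(3,2) × 0.37300^1 × 0.62700^2 = 3 × 0.3730 × 0.393129 = 0.439911 (base)
P(M) = C(3,0) × 0.37300^3 × 0.62700^0 = 1 × 0.05189512 × 1.0000 = 0.051895
Relative intensity = 0.051895 / 0.439911 × 100 = 11.80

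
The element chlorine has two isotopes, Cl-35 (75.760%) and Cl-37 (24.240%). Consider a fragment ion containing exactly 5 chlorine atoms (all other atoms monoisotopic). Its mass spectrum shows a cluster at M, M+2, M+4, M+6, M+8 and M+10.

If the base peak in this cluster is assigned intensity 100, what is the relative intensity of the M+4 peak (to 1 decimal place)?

(0.75760 + 0.24240)^5 gives M 0.2496, M+2 0.3993, M+4 0.2555, M+6 0.0817, M+8 0.0131, M+10 0.0008; the largest is M+2.
P(M+2) = C(5,1) × 0.75760^4 × 0.24240^1 = 5 × 0.32942751 × 0.2424 = 0.399266 (base)
P(M+4) = C(5,2) × 0.75760^3 × 0.24240^2 = 10 × 0.4348304 × 0.05875776 = 0.255497
Relative intensity = 0.255497 / 0.399266 × 100 = 64.0

64.0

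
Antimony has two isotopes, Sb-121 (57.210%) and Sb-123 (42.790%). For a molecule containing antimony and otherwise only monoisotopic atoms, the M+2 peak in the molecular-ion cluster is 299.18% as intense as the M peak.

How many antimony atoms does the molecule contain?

The M+2/M ratio from n Sb atoms is n · q/p = n · 0.42790/0.57210.
n = 2.9918 × 0.57210/0.42790 = 4.00 ≈ 4

4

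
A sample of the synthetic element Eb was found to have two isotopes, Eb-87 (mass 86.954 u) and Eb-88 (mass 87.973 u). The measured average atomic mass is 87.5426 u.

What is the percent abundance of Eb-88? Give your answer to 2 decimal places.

57.76%

Let x be the fractional abundance of Eb-87; then Eb-88 has abundance 1 − x.
86.954·x + 87.973·(1 − x) = 87.5426
(86.954 − 87.973)·x = 87.5426 − 87.973
x = -0.4304 / -1.019 = 0.42237 → 42.24% Eb-87, 57.76% Eb-88.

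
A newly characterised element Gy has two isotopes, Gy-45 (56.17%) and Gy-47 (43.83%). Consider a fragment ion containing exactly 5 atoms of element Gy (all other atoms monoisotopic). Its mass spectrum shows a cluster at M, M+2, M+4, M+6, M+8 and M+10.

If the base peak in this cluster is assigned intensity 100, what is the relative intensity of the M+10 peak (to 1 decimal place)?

Binomial terms of (0.5617 + 0.4383)^5: M 0.0559, M+2 0.2182, M+4 0.3405, M+6 0.2657, M+8 0.1036, M+10 0.0162 → M+4 is the base peak.
P(M+4) = C(5,2) × 0.5617^3 × 0.4383^2 = 10 × 0.17722022 × 0.19210689 = 0.340452 (base)
P(M+10) = C(5,5) × 0.5617^0 × 0.4383^5 = 1 × 1.0000 × 0.01617549 = 0.016175
Relative intensity = 0.016175 / 0.340452 × 100 = 4.8

4.8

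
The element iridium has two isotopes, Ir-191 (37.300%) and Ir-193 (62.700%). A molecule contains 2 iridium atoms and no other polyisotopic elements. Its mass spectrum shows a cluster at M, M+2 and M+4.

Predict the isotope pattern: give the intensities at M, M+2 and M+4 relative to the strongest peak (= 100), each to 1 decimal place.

29.7 : 100.0 : 84.0

Each Ir atom is independently Ir-191 (p = 0.37300) or Ir-193 (q = 0.62700); the cluster is the binomial expansion (p + q)^2.
P(M) = 0.37300^2 = 0.139129
P(M+2) = 2 × 0.37300^1 × 0.62700^1 = 0.467742
P(M+4) = 0.62700^2 = 0.393129
The M+2 peak is largest (0.467742); scaling to 100 gives 29.7 : 100.0 : 84.0.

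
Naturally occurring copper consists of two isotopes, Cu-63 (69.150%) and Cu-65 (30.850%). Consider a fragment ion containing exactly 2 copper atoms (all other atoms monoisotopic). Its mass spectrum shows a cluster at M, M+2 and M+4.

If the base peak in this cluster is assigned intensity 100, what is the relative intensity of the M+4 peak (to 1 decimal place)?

Term probabilities: M 0.4782, M+2 0.4267, M+4 0.0952. Base peak = M.
P(M) = C(2,0) × 0.69150^2 × 0.30850^0 = 1 × 0.47817225 × 1.0000 = 0.478172 (base)
P(M+4) = C(2,2) × 0.69150^0 × 0.30850^2 = 1 × 1.0000 × 0.09517225 = 0.095172
Relative intensity = 0.095172 / 0.478172 × 100 = 19.9

19.9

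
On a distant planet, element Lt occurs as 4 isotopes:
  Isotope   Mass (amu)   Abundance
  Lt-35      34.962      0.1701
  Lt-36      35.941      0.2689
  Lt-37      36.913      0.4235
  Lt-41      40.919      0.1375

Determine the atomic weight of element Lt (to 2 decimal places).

The abundance-weighted mean is 0.1701 × 34.962 + 0.2689 × 35.941 + 0.4235 × 36.913 + 0.1375 × 40.919
= 5.9470 + 9.6645 + 15.6327 + 5.6264 = 36.8706 amu

36.87 amu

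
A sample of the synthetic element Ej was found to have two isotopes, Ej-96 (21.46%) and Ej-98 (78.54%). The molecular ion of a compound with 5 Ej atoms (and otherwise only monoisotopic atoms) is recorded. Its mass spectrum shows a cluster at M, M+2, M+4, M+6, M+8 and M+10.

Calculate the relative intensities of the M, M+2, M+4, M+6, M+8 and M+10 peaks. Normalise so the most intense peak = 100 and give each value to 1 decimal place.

The 5 Ej atoms are independent, so intensities follow the terms of (0.2146 + 0.7854)^5.
P(M) = 0.2146^5 = 0.000455
P(M+2) = 5 × 0.2146^4 × 0.7854^1 = 0.008329
P(M+4) = 10 × 0.2146^3 × 0.7854^2 = 0.060964
P(M+6) = 10 × 0.2146^2 × 0.7854^3 = 0.223117
P(M+8) = 5 × 0.2146^1 × 0.7854^4 = 0.408285
P(M+10) = 0.7854^5 = 0.298851
The M+8 peak is largest (0.408285); scaling to 100 gives 0.1 : 2.0 : 14.9 : 54.6 : 100.0 : 73.2.

0.1 : 2.0 : 14.9 : 54.6 : 100.0 : 73.2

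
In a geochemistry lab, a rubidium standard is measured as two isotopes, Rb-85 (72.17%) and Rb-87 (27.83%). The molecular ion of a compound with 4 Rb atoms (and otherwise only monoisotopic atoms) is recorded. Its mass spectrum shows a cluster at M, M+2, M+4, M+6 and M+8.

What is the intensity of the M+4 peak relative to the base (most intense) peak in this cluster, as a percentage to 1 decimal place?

Term probabilities: M 0.2713, M+2 0.4184, M+4 0.2420, M+6 0.0622, M+8 0.0060. Base peak = M+2.
P(M+2) = C(4,1) × 0.7217^3 × 0.2783^1 = 4 × 0.37589809 × 0.2783 = 0.418450 (base)
P(M+4) = C(4,2) × 0.7217^2 × 0.2783^2 = 6 × 0.52085089 × 0.07745089 = 0.242042
Relative intensity = 0.242042 / 0.418450 × 100 = 57.8

57.8%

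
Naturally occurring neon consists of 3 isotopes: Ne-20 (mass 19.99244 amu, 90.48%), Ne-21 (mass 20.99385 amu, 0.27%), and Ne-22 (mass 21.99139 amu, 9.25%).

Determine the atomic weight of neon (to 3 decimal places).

Ar = Σ fᵢ·mᵢ = 0.9048 × 19.99244 + 0.0027 × 20.99385 + 0.0925 × 21.99139
= 18.089160 + 0.056683 + 2.034204 = 20.180047 amu

20.180 amu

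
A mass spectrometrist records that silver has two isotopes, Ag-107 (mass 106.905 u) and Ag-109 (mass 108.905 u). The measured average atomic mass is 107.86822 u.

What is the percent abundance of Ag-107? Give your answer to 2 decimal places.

51.84%

Let x be the fractional abundance of Ag-107; then Ag-109 has abundance 1 − x.
106.905·x + 108.905·(1 − x) = 107.86822
(106.905 − 108.905)·x = 107.86822 − 108.905
x = -1.03678 / -2.000 = 0.51839 → 51.84% Ag-107, 48.16% Ag-109.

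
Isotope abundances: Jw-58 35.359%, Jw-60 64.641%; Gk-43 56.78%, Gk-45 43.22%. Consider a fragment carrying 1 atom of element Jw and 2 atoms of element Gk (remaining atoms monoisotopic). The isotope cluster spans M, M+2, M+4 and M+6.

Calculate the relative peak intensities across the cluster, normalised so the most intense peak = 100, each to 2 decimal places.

Element Jw pattern (n=1): 0.35359 : 0.64641
Element Gk pattern (n=2): 0.32239684 : 0.49080632 : 0.18679684
Convolve the two distributions (both contribute in 2-u steps):
  M: 0.35359×0.32239684 = 0.113996
  M+2: 0.35359×0.49080632 + 0.64641×0.32239684 = 0.381945
  M+4: 0.35359×0.18679684 + 0.64641×0.49080632 = 0.383312
  M+6: 0.64641×0.18679684 = 0.120747
Scale to base peak (0.383312) = 100: 29.74 : 99.64 : 100.00 : 31.50

29.74 : 99.64 : 100.00 : 31.50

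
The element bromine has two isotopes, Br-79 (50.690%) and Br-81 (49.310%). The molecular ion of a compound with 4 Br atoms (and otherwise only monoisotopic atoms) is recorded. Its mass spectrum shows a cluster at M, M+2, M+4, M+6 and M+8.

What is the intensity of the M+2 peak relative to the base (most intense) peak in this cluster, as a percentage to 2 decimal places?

68.53%

Term probabilities: M 0.0660, M+2 0.2569, M+4 0.3749, M+6 0.2431, M+8 0.0591. Base peak = M+4.
P(M+4) = C(4,2) × 0.50690^2 × 0.49310^2 = 6 × 0.25694761 × 0.24314761 = 0.374857 (base)
P(M+2) = C(4,1) × 0.50690^3 × 0.49310^1 = 4 × 0.13024674 × 0.4931 = 0.256899
Relative intensity = 0.256899 / 0.374857 × 100 = 68.53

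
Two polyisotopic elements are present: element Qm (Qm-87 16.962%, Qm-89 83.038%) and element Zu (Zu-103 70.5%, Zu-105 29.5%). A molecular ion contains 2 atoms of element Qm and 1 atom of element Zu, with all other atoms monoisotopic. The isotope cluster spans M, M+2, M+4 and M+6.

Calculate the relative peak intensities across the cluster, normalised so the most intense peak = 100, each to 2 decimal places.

Element Qm pattern (n=2): 0.02877094 : 0.28169811 : 0.68953094
Element Zu pattern (n=1): 0.7050 : 0.2950
Convolve the two distributions (both contribute in 2-u steps):
  M: 0.02877094×0.7050 = 0.020284
  M+2: 0.02877094×0.2950 + 0.28169811×0.7050 = 0.207085
  M+4: 0.28169811×0.2950 + 0.68953094×0.7050 = 0.569220
  M+6: 0.68953094×0.2950 = 0.203412
Scale to base peak (0.569220) = 100: 3.56 : 36.38 : 100.00 : 35.74

3.56 : 36.38 : 100.00 : 35.74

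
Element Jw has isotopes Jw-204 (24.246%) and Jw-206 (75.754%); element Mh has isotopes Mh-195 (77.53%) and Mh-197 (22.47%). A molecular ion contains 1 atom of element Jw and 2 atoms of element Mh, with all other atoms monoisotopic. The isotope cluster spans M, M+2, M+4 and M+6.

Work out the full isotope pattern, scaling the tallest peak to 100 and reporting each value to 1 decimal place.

27.0 : 100.0 : 51.2 : 7.1

Element Jw pattern (n=1): 0.24246 : 0.75754
Element Mh pattern (n=2): 0.60109009 : 0.34841982 : 0.05049009
Convolve the two distributions (both contribute in 2-u steps):
  M: 0.24246×0.60109009 = 0.145740
  M+2: 0.24246×0.34841982 + 0.75754×0.60109009 = 0.539828
  M+4: 0.24246×0.05049009 + 0.75754×0.34841982 = 0.276184
  M+6: 0.75754×0.05049009 = 0.038248
Scale to base peak (0.539828) = 100: 27.0 : 100.0 : 51.2 : 7.1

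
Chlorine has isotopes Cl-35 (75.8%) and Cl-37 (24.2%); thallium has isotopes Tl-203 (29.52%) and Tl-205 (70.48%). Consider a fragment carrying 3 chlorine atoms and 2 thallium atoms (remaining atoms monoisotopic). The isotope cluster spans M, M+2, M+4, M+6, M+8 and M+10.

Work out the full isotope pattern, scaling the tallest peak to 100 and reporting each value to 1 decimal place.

9.5 : 54.2 : 100.0 : 65.7 : 17.9 : 1.8

Chlorine pattern (n=3): 0.43551951 : 0.41713346 : 0.13317454 : 0.01417249
Thallium pattern (n=2): 0.08714304 : 0.41611392 : 0.49674304
Convolve the two distributions (both contribute in 2-u steps):
  M: 0.43551951×0.08714304 = 0.037952
  M+2: 0.43551951×0.41611392 + 0.41713346×0.08714304 = 0.217576
  M+4: 0.43551951×0.49674304 + 0.41713346×0.41611392 + 0.13317454×0.08714304 = 0.401522
  M+6: 0.41713346×0.49674304 + 0.13317454×0.41611392 + 0.01417249×0.08714304 = 0.263859
  M+8: 0.13317454×0.49674304 + 0.01417249×0.41611392 = 0.072051
  M+10: 0.01417249×0.49674304 = 0.007040
Scale to base peak (0.401522) = 100: 9.5 : 54.2 : 100.0 : 65.7 : 17.9 : 1.8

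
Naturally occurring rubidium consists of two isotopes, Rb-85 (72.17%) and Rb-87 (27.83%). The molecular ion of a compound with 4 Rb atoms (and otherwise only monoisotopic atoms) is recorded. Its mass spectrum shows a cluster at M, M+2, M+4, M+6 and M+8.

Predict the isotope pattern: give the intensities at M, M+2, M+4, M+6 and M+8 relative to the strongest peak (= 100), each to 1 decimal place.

Expanding (0.7217 + 0.2783)^4:
P(M) = 0.7217^4 = 0.271286
P(M+2) = 4 × 0.7217^3 × 0.2783^1 = 0.418450
P(M+4) = 6 × 0.7217^2 × 0.2783^2 = 0.242042
P(M+6) = 4 × 0.7217^1 × 0.2783^3 = 0.062224
P(M+8) = 0.2783^4 = 0.005999
The M+2 peak is largest (0.418450); scaling to 100 gives 64.8 : 100.0 : 57.8 : 14.9 : 1.4.

64.8 : 100.0 : 57.8 : 14.9 : 1.4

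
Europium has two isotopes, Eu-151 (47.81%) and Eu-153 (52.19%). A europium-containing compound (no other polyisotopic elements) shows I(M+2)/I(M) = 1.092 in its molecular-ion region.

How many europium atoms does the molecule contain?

1

With n Eu atoms, P(M+2)/P(M) = C(n,1)·p^(n−1)q / p^n = n·q/p = n · 0.5219/0.4781.
n = 1.092 × 0.4781/0.5219 = 1.00 ≈ 1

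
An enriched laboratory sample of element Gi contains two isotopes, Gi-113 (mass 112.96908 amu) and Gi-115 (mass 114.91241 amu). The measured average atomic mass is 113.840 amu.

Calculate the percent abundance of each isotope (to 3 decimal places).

Let x be the fractional abundance of Gi-113; then Gi-115 has abundance 1 − x.
112.96908·x + 114.91241·(1 − x) = 113.840
(112.96908 − 114.91241)·x = 113.840 − 114.91241
x = -1.07241 / -1.94333 = 0.55184 → 55.184% Gi-113, 44.816% Gi-115.

Gi-113: 55.184%, Gi-115: 44.816%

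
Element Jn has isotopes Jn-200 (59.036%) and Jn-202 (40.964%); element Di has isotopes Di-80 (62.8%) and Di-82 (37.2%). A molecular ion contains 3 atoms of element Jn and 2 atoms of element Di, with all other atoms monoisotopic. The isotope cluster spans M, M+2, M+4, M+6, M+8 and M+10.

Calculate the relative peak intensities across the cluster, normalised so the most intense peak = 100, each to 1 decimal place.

23.5 : 76.6 : 100.0 : 65.1 : 21.2 : 2.8

Element Jn pattern (n=3): 0.20575518 : 0.42830926 : 0.29719595 : 0.06873961
Element Di pattern (n=2): 0.394384 : 0.467232 : 0.138384
Convolve the two distributions (both contribute in 2-u steps):
  M: 0.20575518×0.394384 = 0.081147
  M+2: 0.20575518×0.467232 + 0.42830926×0.394384 = 0.265054
  M+4: 0.20575518×0.138384 + 0.42830926×0.467232 + 0.29719595×0.394384 = 0.345802
  M+6: 0.42830926×0.138384 + 0.29719595×0.467232 + 0.06873961×0.394384 = 0.225240
  M+8: 0.29719595×0.138384 + 0.06873961×0.467232 = 0.073245
  M+10: 0.06873961×0.138384 = 0.009512
Scale to base peak (0.345802) = 100: 23.5 : 76.6 : 100.0 : 65.1 : 21.2 : 2.8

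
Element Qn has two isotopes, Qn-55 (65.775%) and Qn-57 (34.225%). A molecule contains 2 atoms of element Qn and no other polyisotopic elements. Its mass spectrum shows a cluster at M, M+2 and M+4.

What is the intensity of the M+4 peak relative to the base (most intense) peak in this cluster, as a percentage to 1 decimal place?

26.0%

Term probabilities: M 0.4326, M+2 0.4502, M+4 0.1171. Base peak = M+2.
P(M+2) = C(2,1) × 0.65775^1 × 0.34225^1 = 2 × 0.65775 × 0.34225 = 0.450230 (base)
P(M+4) = C(2,2) × 0.65775^0 × 0.34225^2 = 1 × 1.0000 × 0.11713506 = 0.117135
Relative intensity = 0.117135 / 0.450230 × 100 = 26.0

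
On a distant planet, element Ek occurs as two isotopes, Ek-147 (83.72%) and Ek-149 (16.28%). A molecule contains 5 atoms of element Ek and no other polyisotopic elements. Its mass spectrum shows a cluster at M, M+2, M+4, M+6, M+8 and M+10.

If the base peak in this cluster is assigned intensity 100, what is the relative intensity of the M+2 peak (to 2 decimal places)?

97.23

Term probabilities: M 0.4113, M+2 0.3999, M+4 0.1555, M+6 0.0302, M+8 0.0029, M+10 0.0001. Base peak = M.
P(M) = C(5,0) × 0.8372^5 × 0.1628^0 = 1 × 0.41128806 × 1.0000 = 0.411288 (base)
P(M+2) = C(5,1) × 0.8372^4 × 0.1628^1 = 5 × 0.49126619 × 0.1628 = 0.399891
Relative intensity = 0.399891 / 0.411288 × 100 = 97.23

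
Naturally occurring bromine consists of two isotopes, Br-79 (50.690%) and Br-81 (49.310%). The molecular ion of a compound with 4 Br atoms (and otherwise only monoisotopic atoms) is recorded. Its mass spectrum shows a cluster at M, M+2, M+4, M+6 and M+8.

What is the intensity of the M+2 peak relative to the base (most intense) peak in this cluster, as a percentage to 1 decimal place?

68.5%

Term probabilities: M 0.0660, M+2 0.2569, M+4 0.3749, M+6 0.2431, M+8 0.0591. Base peak = M+4.
P(M+4) = C(4,2) × 0.50690^2 × 0.49310^2 = 6 × 0.25694761 × 0.24314761 = 0.374857 (base)
P(M+2) = C(4,1) × 0.50690^3 × 0.49310^1 = 4 × 0.13024674 × 0.4931 = 0.256899
Relative intensity = 0.256899 / 0.374857 × 100 = 68.5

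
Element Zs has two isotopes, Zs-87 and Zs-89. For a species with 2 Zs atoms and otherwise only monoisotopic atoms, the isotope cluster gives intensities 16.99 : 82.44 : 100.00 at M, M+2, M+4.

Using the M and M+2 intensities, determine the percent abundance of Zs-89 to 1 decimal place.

70.8%

Let p = fractional abundance of Zs-87. I(M+2)/I(M) = [C(2,1)·p^1·(1−p)] / p^2 = 2·(1−p)/p = 82.44/16.99 = 4.8523
(1−p)/p = 4.8523/2 = 2.4261  ⇒  p = 1/(1 + 2.4261) = 0.2919
Zs-87: 29.2%, Zs-89: 70.8%.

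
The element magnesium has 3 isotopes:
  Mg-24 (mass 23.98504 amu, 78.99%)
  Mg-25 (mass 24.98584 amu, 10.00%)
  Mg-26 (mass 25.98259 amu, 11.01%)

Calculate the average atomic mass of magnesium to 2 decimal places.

24.31 amu

The abundance-weighted mean is 0.7899 × 23.98504 + 0.1000 × 24.98584 + 0.1101 × 25.98259
= 18.945783 + 2.498584 + 2.860683 = 24.305050 amu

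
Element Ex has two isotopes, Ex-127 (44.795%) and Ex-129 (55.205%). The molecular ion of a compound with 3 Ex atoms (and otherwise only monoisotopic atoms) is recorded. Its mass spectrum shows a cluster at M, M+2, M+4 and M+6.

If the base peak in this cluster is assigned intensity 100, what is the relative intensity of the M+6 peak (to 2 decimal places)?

41.08

Term probabilities: M 0.0899, M+2 0.3323, M+4 0.4096, M+6 0.1682. Base peak = M+4.
P(M+4) = C(3,2) × 0.44795^1 × 0.55205^2 = 3 × 0.44795 × 0.3047592 = 0.409551 (base)
P(M+6) = C(3,3) × 0.44795^0 × 0.55205^3 = 1 × 1.0000 × 0.16824232 = 0.168242
Relative intensity = 0.168242 / 0.409551 × 100 = 41.08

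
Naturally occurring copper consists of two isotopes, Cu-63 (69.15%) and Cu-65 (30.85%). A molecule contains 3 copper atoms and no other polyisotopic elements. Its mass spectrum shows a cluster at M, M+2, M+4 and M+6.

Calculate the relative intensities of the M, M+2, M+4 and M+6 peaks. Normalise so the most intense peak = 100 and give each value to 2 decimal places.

Expanding (0.6915 + 0.3085)^3:
P(M) = 0.6915^3 = 0.330656
P(M+2) = 3 × 0.6915^2 × 0.3085^1 = 0.442548
P(M+4) = 3 × 0.6915^1 × 0.3085^2 = 0.197435
P(M+6) = 0.3085^3 = 0.029361
The M+2 peak is largest (0.442548); scaling to 100 gives 74.72 : 100.00 : 44.61 : 6.63.

74.72 : 100.00 : 44.61 : 6.63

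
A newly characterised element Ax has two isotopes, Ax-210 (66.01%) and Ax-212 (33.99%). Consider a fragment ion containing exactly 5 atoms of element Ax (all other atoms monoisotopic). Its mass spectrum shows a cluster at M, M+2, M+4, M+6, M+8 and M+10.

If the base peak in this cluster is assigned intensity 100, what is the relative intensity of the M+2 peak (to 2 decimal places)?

Term probabilities: M 0.1253, M+2 0.3227, M+4 0.3323, M+6 0.1711, M+8 0.0441, M+10 0.0045. Base peak = M+4.
P(M+4) = C(5,2) × 0.6601^3 × 0.3399^2 = 10 × 0.2876267 × 0.11553201 = 0.332301 (base)
P(M+2) = C(5,1) × 0.6601^4 × 0.3399^1 = 5 × 0.18986238 × 0.3399 = 0.322671
Relative intensity = 0.322671 / 0.332301 × 100 = 97.10

97.10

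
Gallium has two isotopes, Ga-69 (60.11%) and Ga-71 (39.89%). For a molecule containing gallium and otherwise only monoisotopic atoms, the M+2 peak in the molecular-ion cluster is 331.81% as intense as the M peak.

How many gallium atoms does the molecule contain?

For n independent Ga atoms, I(M+2)/I(M) = n · (abundance Ga-71) / (abundance Ga-69) = n · 0.3989/0.6011.
n = 3.3181 × 0.6011/0.3989 = 5.00 ≈ 5

5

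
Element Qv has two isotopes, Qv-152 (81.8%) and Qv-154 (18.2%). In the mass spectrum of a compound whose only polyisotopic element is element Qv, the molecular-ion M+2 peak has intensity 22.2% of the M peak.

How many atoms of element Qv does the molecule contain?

1

The M+2/M ratio from n Qv atoms is n · q/p = n · 0.182/0.818.
n = 0.222 × 0.818/0.182 = 1.00 ≈ 1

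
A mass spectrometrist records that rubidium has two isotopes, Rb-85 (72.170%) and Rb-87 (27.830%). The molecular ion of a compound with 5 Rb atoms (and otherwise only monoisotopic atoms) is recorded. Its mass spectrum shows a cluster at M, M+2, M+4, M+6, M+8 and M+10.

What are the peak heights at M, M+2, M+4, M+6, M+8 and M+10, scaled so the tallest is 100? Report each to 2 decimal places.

51.86 : 100.00 : 77.12 : 29.74 : 5.73 : 0.44

Expanding (0.72170 + 0.27830)^5:
P(M) = 0.72170^5 = 0.195787
P(M+2) = 5 × 0.72170^4 × 0.27830^1 = 0.377494
P(M+4) = 10 × 0.72170^3 × 0.27830^2 = 0.291136
P(M+6) = 10 × 0.72170^2 × 0.27830^3 = 0.112267
P(M+8) = 5 × 0.72170^1 × 0.27830^4 = 0.021646
P(M+10) = 0.27830^5 = 0.001669
The M+2 peak is largest (0.377494); scaling to 100 gives 51.86 : 100.00 : 77.12 : 29.74 : 5.73 : 0.44.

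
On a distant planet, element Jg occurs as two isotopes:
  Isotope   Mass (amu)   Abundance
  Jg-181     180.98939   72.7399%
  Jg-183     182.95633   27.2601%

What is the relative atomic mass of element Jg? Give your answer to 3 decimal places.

The abundance-weighted mean is 0.727399 × 180.98939 + 0.272601 × 182.95633
= 131.651501 + 49.874079 = 181.525580 amu

181.526 amu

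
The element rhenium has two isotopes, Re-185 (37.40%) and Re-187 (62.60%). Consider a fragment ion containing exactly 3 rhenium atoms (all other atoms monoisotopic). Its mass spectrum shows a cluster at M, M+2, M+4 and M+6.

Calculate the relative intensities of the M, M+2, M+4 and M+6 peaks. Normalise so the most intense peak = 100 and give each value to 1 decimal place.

11.9 : 59.7 : 100.0 : 55.8

Each Re atom is independently Re-185 (p = 0.3740) or Re-187 (q = 0.6260); the cluster is the binomial expansion (p + q)^3.
P(M) = 0.3740^3 = 0.052314
P(M+2) = 3 × 0.3740^2 × 0.6260^1 = 0.262687
P(M+4) = 3 × 0.3740^1 × 0.6260^2 = 0.439685
P(M+6) = 0.6260^3 = 0.245314
The M+4 peak is largest (0.439685); scaling to 100 gives 11.9 : 59.7 : 100.0 : 55.8.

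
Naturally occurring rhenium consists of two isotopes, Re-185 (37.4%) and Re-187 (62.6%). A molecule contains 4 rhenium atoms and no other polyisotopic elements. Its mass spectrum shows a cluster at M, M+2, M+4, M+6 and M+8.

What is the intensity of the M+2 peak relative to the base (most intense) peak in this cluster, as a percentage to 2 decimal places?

(0.374 + 0.626)^4 gives M 0.0196, M+2 0.1310, M+4 0.3289, M+6 0.3670, M+8 0.1536; the largest is M+6.
P(M+6) = C(4,3) × 0.374^1 × 0.626^3 = 4 × 0.3740 × 0.24531438 = 0.366990 (base)
P(M+2) = C(4,1) × 0.374^3 × 0.626^1 = 4 × 0.05231362 × 0.6260 = 0.130993
Relative intensity = 0.130993 / 0.366990 × 100 = 35.69

35.69%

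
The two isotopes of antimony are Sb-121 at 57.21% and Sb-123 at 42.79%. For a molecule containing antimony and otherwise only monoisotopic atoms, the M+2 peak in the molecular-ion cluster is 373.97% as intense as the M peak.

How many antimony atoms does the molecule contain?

5

With n Sb atoms, P(M+2)/P(M) = C(n,1)·p^(n−1)q / p^n = n·q/p = n · 0.4279/0.5721.
n = 3.7397 × 0.5721/0.4279 = 5.00 ≈ 5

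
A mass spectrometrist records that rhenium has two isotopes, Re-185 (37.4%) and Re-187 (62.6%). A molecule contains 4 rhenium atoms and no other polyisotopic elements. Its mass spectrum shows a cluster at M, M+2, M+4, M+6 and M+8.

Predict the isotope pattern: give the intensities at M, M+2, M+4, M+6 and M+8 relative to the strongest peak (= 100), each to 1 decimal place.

5.3 : 35.7 : 89.6 : 100.0 : 41.8

Expanding (0.374 + 0.626)^4:
P(M) = 0.374^4 = 0.019565
P(M+2) = 4 × 0.374^3 × 0.626^1 = 0.130993
P(M+4) = 6 × 0.374^2 × 0.626^2 = 0.328884
P(M+6) = 4 × 0.374^1 × 0.626^3 = 0.366990
P(M+8) = 0.626^4 = 0.153567
The M+6 peak is largest (0.366990); scaling to 100 gives 5.3 : 35.7 : 89.6 : 100.0 : 41.8.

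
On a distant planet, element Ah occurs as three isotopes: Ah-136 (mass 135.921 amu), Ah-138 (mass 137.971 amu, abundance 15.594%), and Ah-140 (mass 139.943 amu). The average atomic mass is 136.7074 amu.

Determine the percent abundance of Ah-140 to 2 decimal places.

11.60%

The remaining 84.406% is split between Ah-136 (fraction x) and Ah-140 (fraction 0.84406 − x).
Substituting: 135.921x + 139.943(0.84406 − x) = 115.19220226
(135.921 − 139.943)x = -2.92808632  ⇒  x = 0.72802, y = 0.11604
Ah-136: 72.80%, Ah-140: 11.60%.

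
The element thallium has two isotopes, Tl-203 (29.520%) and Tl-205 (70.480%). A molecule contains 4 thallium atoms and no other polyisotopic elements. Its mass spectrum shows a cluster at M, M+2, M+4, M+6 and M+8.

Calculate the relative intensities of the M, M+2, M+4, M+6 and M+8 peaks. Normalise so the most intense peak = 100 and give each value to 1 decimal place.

1.8 : 17.5 : 62.8 : 100.0 : 59.7

The 4 Tl atoms are independent, so intensities follow the terms of (0.29520 + 0.70480)^4.
P(M) = 0.29520^4 = 0.007594
P(M+2) = 4 × 0.29520^3 × 0.70480^1 = 0.072523
P(M+4) = 6 × 0.29520^2 × 0.70480^2 = 0.259726
P(M+6) = 4 × 0.29520^1 × 0.70480^3 = 0.413403
P(M+8) = 0.70480^4 = 0.246754
The M+6 peak is largest (0.413403); scaling to 100 gives 1.8 : 17.5 : 62.8 : 100.0 : 59.7.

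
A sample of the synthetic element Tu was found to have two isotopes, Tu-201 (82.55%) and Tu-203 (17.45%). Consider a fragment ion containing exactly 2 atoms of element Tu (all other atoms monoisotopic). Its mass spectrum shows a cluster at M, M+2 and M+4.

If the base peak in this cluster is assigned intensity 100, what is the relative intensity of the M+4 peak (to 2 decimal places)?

Term probabilities: M 0.6815, M+2 0.2881, M+4 0.0305. Base peak = M.
P(M) = C(2,0) × 0.8255^2 × 0.1745^0 = 1 × 0.68145025 × 1.0000 = 0.681450 (base)
P(M+4) = C(2,2) × 0.8255^0 × 0.1745^2 = 1 × 1.0000 × 0.03045025 = 0.030450
Relative intensity = 0.030450 / 0.681450 × 100 = 4.47

4.47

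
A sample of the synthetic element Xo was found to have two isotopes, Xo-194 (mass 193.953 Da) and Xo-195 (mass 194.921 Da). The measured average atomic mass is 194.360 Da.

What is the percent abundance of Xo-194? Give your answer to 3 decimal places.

57.955%

Writing the weighted mean with unknown fraction x of Xo-194:
193.953·x + 194.921·(1 − x) = 194.360
(193.953 − 194.921)·x = 194.360 − 194.921
x = -0.561 / -0.968 = 0.57955 → 57.955% Xo-194, 42.045% Xo-195.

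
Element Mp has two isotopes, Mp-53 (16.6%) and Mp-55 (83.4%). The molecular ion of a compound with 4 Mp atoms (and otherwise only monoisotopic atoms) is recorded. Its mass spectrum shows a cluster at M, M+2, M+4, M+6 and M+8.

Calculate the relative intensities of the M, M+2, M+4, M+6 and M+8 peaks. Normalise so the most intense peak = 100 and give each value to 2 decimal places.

0.16 : 3.15 : 23.77 : 79.62 : 100.00

Expanding (0.166 + 0.834)^4:
P(M) = 0.166^4 = 0.000759
P(M+2) = 4 × 0.166^3 × 0.834^1 = 0.015260
P(M+4) = 6 × 0.166^2 × 0.834^2 = 0.115000
P(M+6) = 4 × 0.166^1 × 0.834^3 = 0.385182
P(M+8) = 0.834^4 = 0.483798
The M+8 peak is largest (0.483798); scaling to 100 gives 0.16 : 3.15 : 23.77 : 79.62 : 100.00.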